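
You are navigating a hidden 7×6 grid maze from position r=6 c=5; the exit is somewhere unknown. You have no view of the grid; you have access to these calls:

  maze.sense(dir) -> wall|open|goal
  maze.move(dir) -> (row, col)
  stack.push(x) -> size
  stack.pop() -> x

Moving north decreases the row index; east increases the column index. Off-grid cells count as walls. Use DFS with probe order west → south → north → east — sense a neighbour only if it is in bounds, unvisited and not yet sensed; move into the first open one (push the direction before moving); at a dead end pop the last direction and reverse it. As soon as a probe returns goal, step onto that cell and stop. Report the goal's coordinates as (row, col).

Next I call maze.sense with dir=west, : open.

I run stack.push with x=west, which returns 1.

I use maze.move with dir=west, giving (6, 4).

Using maze.sense with dir=west, and get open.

Calling stack.push with x=west, which returns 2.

I use maze.move with dir=west, and get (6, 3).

I invoke maze.sense with dir=west, → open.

Now I run stack.push with x=west, — result: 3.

I invoke maze.move with dir=west, and see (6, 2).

Then maze.sense with dir=west, which returns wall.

Calling maze.sense with dir=north, — result: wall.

I invoke stack.pop, which returns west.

I run maze.move with dir=east, which returns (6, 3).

I call maze.sense with dir=north, yielding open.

I try stack.push with x=north, : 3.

I invoke maze.move with dir=north, and see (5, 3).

Next I call maze.sense with dir=north, and observe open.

Invoking stack.push with x=north, — result: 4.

I try maze.move with dir=north, and see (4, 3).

Invoking maze.sense with dir=west, giving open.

Next I call stack.push with x=west, → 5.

I run maze.move with dir=west, → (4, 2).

I invoke maze.sense with dir=west, giving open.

Using stack.push with x=west, giving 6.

Calling maze.move with dir=west, yielding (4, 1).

Now I run maze.sense with dir=west, yielding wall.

Next I call maze.sense with dir=south, which returns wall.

I invoke maze.sense with dir=north, — result: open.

I call stack.push with x=north, and get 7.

I invoke maze.move with dir=north, and observe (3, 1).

Invoking maze.sense with dir=west, and get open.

Then stack.push with x=west, giving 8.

Then maze.move with dir=west, : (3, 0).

Using maze.sense with dir=north, and get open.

I use stack.push with x=north, : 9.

Invoking maze.move with dir=north, → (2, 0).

Using maze.sense with dir=north, and get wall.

I try maze.sense with dir=east, yielding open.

I run stack.push with x=east, — result: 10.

Next I call maze.move with dir=east, which returns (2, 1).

Using maze.sense with dir=north, and get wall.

I call maze.sense with dir=east, → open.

Next I call stack.push with x=east, and see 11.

I run maze.move with dir=east, giving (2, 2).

Calling maze.sense with dir=south, : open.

Now I run stack.push with x=south, : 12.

Now I run maze.move with dir=south, and observe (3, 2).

I run maze.sense with dir=east, — result: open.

I try stack.push with x=east, giving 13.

I call maze.move with dir=east, and see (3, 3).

I try maze.sense with dir=north, — result: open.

I use stack.push with x=north, giving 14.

Now I run maze.move with dir=north, giving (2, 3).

Invoking maze.sense with dir=north, and see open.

Using stack.push with x=north, — result: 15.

Next I call maze.move with dir=north, which returns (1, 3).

I try maze.sense with dir=west, : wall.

Invoking maze.sense with dir=north, and get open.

I use stack.push with x=north, — result: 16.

I run maze.move with dir=north, and observe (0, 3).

Calling maze.sense with dir=west, yielding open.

Invoking stack.push with x=west, giving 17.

I invoke maze.move with dir=west, giving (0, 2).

I run maze.sense with dir=west, giving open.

I use stack.push with x=west, : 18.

Next I call maze.move with dir=west, and get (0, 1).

I use maze.sense with dir=west, giving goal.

I run maze.move with dir=west, — result: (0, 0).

Answer: (0, 0)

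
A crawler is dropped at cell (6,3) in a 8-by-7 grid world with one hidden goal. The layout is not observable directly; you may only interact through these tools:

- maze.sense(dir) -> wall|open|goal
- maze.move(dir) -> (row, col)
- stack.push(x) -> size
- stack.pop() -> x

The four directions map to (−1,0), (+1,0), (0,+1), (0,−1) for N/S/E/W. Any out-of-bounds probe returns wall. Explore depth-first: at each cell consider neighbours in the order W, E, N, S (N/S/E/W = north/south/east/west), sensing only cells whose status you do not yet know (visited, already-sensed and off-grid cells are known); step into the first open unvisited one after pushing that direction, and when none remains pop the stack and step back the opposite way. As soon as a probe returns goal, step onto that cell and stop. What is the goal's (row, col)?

>>> sense west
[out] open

>>> push west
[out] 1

>>> move west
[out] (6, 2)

>>> sense west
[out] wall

>>> sense north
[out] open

>>> push north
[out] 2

>>> move north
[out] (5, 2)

>>> sense west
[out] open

>>> push west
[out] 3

>>> move west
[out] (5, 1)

>>> sense west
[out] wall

>>> sense north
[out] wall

>>> pop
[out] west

>>> move east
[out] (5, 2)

>>> sense east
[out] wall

>>> sense north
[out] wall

>>> pop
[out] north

>>> move south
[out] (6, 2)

>>> sense south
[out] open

>>> push south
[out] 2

>>> move south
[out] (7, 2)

>>> sense west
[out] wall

>>> sense east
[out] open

>>> push east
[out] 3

>>> move east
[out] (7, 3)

>>> sense east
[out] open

>>> push east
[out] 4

>>> move east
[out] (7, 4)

>>> sense east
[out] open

>>> push east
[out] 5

>>> move east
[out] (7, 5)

>>> sense east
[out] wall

>>> sense north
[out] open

>>> push north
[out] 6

>>> move north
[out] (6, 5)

>>> sense west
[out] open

>>> push west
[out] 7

>>> move west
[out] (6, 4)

>>> sense north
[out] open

>>> push north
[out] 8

>>> move north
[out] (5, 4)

>>> sense east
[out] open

>>> push east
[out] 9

>>> move east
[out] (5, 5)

>>> sense east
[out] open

>>> push east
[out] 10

>>> move east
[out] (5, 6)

>>> sense north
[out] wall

>>> sense south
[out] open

>>> push south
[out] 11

>>> move south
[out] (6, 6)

>>> pop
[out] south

>>> move north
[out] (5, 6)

>>> pop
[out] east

>>> move west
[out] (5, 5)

>>> sense north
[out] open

>>> push north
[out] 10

>>> move north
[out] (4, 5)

>>> sense west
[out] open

>>> push west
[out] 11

>>> move west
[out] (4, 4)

>>> sense west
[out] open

>>> push west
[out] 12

>>> move west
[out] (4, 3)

>>> sense north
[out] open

>>> push north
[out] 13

>>> move north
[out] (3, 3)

>>> sense west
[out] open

>>> push west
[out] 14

>>> move west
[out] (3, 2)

>>> sense west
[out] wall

>>> sense north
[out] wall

>>> pop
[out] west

>>> move east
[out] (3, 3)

>>> sense east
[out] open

>>> push east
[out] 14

>>> move east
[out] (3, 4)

>>> sense east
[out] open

>>> push east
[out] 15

>>> move east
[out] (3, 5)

>>> sense east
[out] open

>>> push east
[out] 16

>>> move east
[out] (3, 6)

>>> sense north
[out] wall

>>> pop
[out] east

>>> move west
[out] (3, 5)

>>> sense north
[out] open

>>> push north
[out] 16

>>> move north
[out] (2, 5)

>>> sense west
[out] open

>>> push west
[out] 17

>>> move west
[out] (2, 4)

>>> sense west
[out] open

>>> push west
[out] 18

>>> move west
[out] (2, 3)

>>> sense north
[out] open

>>> push north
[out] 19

>>> move north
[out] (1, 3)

>>> sense west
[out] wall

>>> sense east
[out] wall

>>> sense north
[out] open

>>> push north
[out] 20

>>> move north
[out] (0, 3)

>>> sense west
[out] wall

>>> sense east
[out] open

>>> push east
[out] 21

>>> move east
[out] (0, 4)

>>> sense east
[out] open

>>> push east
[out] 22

>>> move east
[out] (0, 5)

>>> sense east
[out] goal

>>> move east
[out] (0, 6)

Answer: (0, 6)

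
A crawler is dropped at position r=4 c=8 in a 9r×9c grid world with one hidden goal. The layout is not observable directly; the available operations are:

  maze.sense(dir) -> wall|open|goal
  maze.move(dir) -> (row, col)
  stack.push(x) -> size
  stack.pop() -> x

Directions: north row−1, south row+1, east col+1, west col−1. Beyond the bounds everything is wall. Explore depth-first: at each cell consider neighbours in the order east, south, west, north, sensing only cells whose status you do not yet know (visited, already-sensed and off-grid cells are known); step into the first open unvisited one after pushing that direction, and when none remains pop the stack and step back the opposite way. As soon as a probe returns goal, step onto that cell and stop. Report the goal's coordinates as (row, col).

Step: sense[south]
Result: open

Step: push[south]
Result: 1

Step: move[south]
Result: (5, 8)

Step: sense[south]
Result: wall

Step: sense[west]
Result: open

Step: push[west]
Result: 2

Step: move[west]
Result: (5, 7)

Step: sense[south]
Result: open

Step: push[south]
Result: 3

Step: move[south]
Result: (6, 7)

Step: sense[south]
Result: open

Step: push[south]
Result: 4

Step: move[south]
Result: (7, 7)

Step: sense[east]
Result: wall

Step: sense[south]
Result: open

Step: push[south]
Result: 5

Step: move[south]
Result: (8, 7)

Step: sense[east]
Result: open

Step: push[east]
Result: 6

Step: move[east]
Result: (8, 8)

Step: pop[]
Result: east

Step: move[west]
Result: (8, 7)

Step: sense[west]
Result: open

Step: push[west]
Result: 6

Step: move[west]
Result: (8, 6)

Step: sense[west]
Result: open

Step: push[west]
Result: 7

Step: move[west]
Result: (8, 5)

Step: sense[west]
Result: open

Step: push[west]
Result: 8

Step: move[west]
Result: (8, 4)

Step: sense[west]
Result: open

Step: push[west]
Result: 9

Step: move[west]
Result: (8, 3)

Step: sense[west]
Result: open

Step: push[west]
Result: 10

Step: move[west]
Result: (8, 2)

Step: sense[west]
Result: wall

Step: sense[north]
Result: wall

Step: pop[]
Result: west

Step: move[east]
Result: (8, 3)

Step: sense[north]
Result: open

Step: push[north]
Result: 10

Step: move[north]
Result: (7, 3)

Step: sense[east]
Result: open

Step: push[east]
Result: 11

Step: move[east]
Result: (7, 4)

Step: sense[east]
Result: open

Step: push[east]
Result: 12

Step: move[east]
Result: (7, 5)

Step: sense[east]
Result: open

Step: push[east]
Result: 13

Step: move[east]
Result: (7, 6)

Step: sense[north]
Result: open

Step: push[north]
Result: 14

Step: move[north]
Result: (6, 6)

Step: sense[west]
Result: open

Step: push[west]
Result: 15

Step: move[west]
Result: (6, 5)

Step: sense[west]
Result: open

Step: push[west]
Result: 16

Step: move[west]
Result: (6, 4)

Step: sense[west]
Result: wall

Step: sense[north]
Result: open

Step: push[north]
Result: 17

Step: move[north]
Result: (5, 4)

Step: sense[east]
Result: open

Step: push[east]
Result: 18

Step: move[east]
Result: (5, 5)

Step: sense[east]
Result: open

Step: push[east]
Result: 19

Step: move[east]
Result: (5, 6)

Step: sense[north]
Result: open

Step: push[north]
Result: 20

Step: move[north]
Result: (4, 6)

Step: sense[east]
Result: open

Step: push[east]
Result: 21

Step: move[east]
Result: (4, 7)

Step: sense[north]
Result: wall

Step: pop[]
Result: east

Step: move[west]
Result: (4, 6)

Step: sense[west]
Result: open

Step: push[west]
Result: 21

Step: move[west]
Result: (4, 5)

Step: sense[west]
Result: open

Step: push[west]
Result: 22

Step: move[west]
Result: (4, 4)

Step: sense[west]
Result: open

Step: push[west]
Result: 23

Step: move[west]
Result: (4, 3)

Step: sense[south]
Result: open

Step: push[south]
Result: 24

Step: move[south]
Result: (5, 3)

Step: sense[west]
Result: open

Step: push[west]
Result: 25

Step: move[west]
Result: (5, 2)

Step: sense[south]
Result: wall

Step: sense[west]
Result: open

Step: push[west]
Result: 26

Step: move[west]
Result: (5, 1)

Step: sense[south]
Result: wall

Step: sense[west]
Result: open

Step: push[west]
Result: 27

Step: move[west]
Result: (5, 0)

Step: sense[south]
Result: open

Step: push[south]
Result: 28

Step: move[south]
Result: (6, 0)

Step: sense[south]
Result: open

Step: push[south]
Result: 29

Step: move[south]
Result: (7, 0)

Step: sense[east]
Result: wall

Step: sense[south]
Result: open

Step: push[south]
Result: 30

Step: move[south]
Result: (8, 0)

Step: pop[]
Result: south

Step: move[north]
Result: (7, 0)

Step: pop[]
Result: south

Step: move[north]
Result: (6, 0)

Step: pop[]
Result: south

Step: move[north]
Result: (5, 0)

Step: sense[north]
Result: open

Step: push[north]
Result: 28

Step: move[north]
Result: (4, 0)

Step: sense[east]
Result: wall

Step: sense[north]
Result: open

Step: push[north]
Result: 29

Step: move[north]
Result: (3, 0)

Step: sense[east]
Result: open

Step: push[east]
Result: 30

Step: move[east]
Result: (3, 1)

Step: sense[east]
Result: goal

Step: move[east]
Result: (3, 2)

Answer: (3, 2)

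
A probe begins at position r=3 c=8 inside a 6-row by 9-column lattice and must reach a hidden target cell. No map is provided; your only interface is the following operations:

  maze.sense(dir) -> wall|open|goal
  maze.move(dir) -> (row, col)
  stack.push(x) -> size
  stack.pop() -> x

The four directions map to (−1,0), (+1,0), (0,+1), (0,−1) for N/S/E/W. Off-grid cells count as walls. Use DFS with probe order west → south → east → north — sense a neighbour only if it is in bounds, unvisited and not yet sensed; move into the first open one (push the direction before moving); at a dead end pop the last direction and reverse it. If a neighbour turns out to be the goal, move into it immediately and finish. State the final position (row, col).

// maze.sense(west) => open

// stack.push(west) => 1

// maze.move(west) => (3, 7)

// maze.sense(west) => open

// stack.push(west) => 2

// maze.move(west) => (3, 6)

// maze.sense(west) => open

// stack.push(west) => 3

// maze.move(west) => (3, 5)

// maze.sense(west) => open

// stack.push(west) => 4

// maze.move(west) => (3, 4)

// maze.sense(west) => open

// stack.push(west) => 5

// maze.move(west) => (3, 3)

// maze.sense(west) => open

// stack.push(west) => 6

// maze.move(west) => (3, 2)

// maze.sense(west) => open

// stack.push(west) => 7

// maze.move(west) => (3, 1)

// maze.sense(west) => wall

// maze.sense(south) => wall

// maze.sense(north) => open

// stack.push(north) => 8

// maze.move(north) => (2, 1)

// maze.sense(west) => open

// stack.push(west) => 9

// maze.move(west) => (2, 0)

// maze.sense(north) => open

// stack.push(north) => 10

// maze.move(north) => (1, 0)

// maze.sense(east) => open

// stack.push(east) => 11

// maze.move(east) => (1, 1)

// maze.sense(east) => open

// stack.push(east) => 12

// maze.move(east) => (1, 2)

// maze.sense(south) => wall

// maze.sense(east) => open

// stack.push(east) => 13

// maze.move(east) => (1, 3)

// maze.sense(south) => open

// stack.push(south) => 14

// maze.move(south) => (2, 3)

// maze.sense(east) => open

// stack.push(east) => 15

// maze.move(east) => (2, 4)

// maze.sense(east) => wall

// maze.sense(north) => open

// stack.push(north) => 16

// maze.move(north) => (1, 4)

// maze.sense(east) => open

// stack.push(east) => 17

// maze.move(east) => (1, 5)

// maze.sense(east) => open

// stack.push(east) => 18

// maze.move(east) => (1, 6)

// maze.sense(south) => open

// stack.push(south) => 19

// maze.move(south) => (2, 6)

// maze.sense(east) => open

// stack.push(east) => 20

// maze.move(east) => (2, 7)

// maze.sense(east) => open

// stack.push(east) => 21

// maze.move(east) => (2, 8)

// maze.sense(north) => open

// stack.push(north) => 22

// maze.move(north) => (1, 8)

// maze.sense(west) => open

// stack.push(west) => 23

// maze.move(west) => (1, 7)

// maze.sense(north) => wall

// stack.pop() => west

// maze.move(east) => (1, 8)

// maze.sense(north) => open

// stack.push(north) => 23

// maze.move(north) => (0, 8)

// stack.pop() => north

// maze.move(south) => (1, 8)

// stack.pop() => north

// maze.move(south) => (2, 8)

// stack.pop() => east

// maze.move(west) => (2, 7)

// stack.pop() => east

// maze.move(west) => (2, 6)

// stack.pop() => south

// maze.move(north) => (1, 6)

// maze.sense(north) => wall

// stack.pop() => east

// maze.move(west) => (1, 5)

// maze.sense(north) => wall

// stack.pop() => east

// maze.move(west) => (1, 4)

// maze.sense(north) => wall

// stack.pop() => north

// maze.move(south) => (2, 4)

// stack.pop() => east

// maze.move(west) => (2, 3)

// stack.pop() => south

// maze.move(north) => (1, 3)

// maze.sense(north) => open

// stack.push(north) => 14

// maze.move(north) => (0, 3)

// maze.sense(west) => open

// stack.push(west) => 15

// maze.move(west) => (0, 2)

// maze.sense(west) => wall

// stack.pop() => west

// maze.move(east) => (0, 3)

// stack.pop() => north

// maze.move(south) => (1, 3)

// stack.pop() => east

// maze.move(west) => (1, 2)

// stack.pop() => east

// maze.move(west) => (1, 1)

// stack.pop() => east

// maze.move(west) => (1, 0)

// maze.sense(north) => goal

// maze.move(north) => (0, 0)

Answer: (0, 0)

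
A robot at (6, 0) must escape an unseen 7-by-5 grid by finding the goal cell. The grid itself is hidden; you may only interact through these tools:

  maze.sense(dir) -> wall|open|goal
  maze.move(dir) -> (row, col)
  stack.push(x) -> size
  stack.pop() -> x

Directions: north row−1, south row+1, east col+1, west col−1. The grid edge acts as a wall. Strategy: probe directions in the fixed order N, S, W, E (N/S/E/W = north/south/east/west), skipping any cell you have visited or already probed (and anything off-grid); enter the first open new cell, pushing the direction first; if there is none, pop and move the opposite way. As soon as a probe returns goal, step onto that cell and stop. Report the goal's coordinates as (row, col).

[in] maze.sense dir='north'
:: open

[in] stack.push x='north'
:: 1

[in] maze.move dir='north'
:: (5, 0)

[in] maze.sense dir='north'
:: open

[in] stack.push x='north'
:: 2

[in] maze.move dir='north'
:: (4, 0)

[in] maze.sense dir='north'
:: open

[in] stack.push x='north'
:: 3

[in] maze.move dir='north'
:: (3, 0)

[in] maze.sense dir='north'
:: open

[in] stack.push x='north'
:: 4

[in] maze.move dir='north'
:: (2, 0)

[in] maze.sense dir='north'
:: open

[in] stack.push x='north'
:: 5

[in] maze.move dir='north'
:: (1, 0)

[in] maze.sense dir='north'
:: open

[in] stack.push x='north'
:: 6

[in] maze.move dir='north'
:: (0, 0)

[in] maze.sense dir='east'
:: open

[in] stack.push x='east'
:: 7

[in] maze.move dir='east'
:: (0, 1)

[in] maze.sense dir='south'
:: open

[in] stack.push x='south'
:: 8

[in] maze.move dir='south'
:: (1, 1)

[in] maze.sense dir='south'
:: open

[in] stack.push x='south'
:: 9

[in] maze.move dir='south'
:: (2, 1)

[in] maze.sense dir='south'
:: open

[in] stack.push x='south'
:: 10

[in] maze.move dir='south'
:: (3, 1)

[in] maze.sense dir='south'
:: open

[in] stack.push x='south'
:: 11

[in] maze.move dir='south'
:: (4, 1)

[in] maze.sense dir='south'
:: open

[in] stack.push x='south'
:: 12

[in] maze.move dir='south'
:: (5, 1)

[in] maze.sense dir='south'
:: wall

[in] maze.sense dir='east'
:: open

[in] stack.push x='east'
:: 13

[in] maze.move dir='east'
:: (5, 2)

[in] maze.sense dir='north'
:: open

[in] stack.push x='north'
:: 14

[in] maze.move dir='north'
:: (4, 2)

[in] maze.sense dir='north'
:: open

[in] stack.push x='north'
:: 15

[in] maze.move dir='north'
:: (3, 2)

[in] maze.sense dir='north'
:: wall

[in] maze.sense dir='east'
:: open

[in] stack.push x='east'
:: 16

[in] maze.move dir='east'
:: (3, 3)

[in] maze.sense dir='north'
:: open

[in] stack.push x='north'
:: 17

[in] maze.move dir='north'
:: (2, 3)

[in] maze.sense dir='north'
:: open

[in] stack.push x='north'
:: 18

[in] maze.move dir='north'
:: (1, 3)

[in] maze.sense dir='north'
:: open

[in] stack.push x='north'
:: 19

[in] maze.move dir='north'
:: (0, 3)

[in] maze.sense dir='west'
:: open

[in] stack.push x='west'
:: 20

[in] maze.move dir='west'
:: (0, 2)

[in] maze.sense dir='south'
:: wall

[in] stack.pop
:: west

[in] maze.move dir='east'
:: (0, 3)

[in] maze.sense dir='east'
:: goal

[in] maze.move dir='east'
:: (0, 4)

Answer: (0, 4)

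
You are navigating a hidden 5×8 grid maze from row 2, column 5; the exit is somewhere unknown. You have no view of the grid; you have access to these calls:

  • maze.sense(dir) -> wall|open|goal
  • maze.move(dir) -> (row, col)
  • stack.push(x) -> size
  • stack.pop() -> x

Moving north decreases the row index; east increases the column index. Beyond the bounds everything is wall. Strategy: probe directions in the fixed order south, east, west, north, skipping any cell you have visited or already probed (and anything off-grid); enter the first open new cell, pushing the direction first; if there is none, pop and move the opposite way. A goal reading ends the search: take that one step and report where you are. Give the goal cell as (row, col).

~$ maze.sense dir→south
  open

~$ stack.push x→south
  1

~$ maze.move dir→south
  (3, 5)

~$ maze.sense dir→south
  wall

~$ maze.sense dir→east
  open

~$ stack.push x→east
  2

~$ maze.move dir→east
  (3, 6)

~$ maze.sense dir→south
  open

~$ stack.push x→south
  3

~$ maze.move dir→south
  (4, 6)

~$ maze.sense dir→east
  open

~$ stack.push x→east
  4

~$ maze.move dir→east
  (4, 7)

~$ maze.sense dir→north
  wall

~$ stack.pop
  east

~$ maze.move dir→west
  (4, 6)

~$ stack.pop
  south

~$ maze.move dir→north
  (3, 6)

~$ maze.sense dir→north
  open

~$ stack.push x→north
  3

~$ maze.move dir→north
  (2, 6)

~$ maze.sense dir→east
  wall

~$ maze.sense dir→north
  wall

~$ stack.pop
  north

~$ maze.move dir→south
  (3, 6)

~$ stack.pop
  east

~$ maze.move dir→west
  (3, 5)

~$ maze.sense dir→west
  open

~$ stack.push x→west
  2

~$ maze.move dir→west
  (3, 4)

~$ maze.sense dir→south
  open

~$ stack.push x→south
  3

~$ maze.move dir→south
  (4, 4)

~$ maze.sense dir→west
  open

~$ stack.push x→west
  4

~$ maze.move dir→west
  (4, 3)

~$ maze.sense dir→west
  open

~$ stack.push x→west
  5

~$ maze.move dir→west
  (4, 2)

~$ maze.sense dir→west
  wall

~$ maze.sense dir→north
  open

~$ stack.push x→north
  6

~$ maze.move dir→north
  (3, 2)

~$ maze.sense dir→east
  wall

~$ maze.sense dir→west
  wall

~$ maze.sense dir→north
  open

~$ stack.push x→north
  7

~$ maze.move dir→north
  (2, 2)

~$ maze.sense dir→east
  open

~$ stack.push x→east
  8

~$ maze.move dir→east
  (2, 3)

~$ maze.sense dir→east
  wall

~$ maze.sense dir→north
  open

~$ stack.push x→north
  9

~$ maze.move dir→north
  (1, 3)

~$ maze.sense dir→east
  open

~$ stack.push x→east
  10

~$ maze.move dir→east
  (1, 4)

~$ maze.sense dir→east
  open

~$ stack.push x→east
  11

~$ maze.move dir→east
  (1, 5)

~$ maze.sense dir→north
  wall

~$ stack.pop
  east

~$ maze.move dir→west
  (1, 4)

~$ maze.sense dir→north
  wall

~$ stack.pop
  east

~$ maze.move dir→west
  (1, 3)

~$ maze.sense dir→west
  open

~$ stack.push x→west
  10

~$ maze.move dir→west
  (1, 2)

~$ maze.sense dir→west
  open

~$ stack.push x→west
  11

~$ maze.move dir→west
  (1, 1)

~$ maze.sense dir→south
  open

~$ stack.push x→south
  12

~$ maze.move dir→south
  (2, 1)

~$ maze.sense dir→west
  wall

~$ stack.pop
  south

~$ maze.move dir→north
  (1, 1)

~$ maze.sense dir→west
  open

~$ stack.push x→west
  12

~$ maze.move dir→west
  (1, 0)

~$ maze.sense dir→north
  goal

~$ maze.move dir→north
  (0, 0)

Answer: (0, 0)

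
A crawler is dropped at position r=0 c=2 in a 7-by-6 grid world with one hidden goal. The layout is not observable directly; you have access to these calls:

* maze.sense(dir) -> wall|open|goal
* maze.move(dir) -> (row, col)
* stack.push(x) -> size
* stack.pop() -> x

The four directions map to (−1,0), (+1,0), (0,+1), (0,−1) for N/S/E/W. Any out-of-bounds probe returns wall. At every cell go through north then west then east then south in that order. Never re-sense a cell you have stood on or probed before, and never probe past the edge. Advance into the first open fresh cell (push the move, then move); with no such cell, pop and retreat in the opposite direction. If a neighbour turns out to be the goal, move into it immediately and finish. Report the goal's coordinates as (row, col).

Act: maze.sense[dir→west]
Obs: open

Act: stack.push[x→west]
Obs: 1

Act: maze.move[dir→west]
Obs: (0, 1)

Act: maze.sense[dir→west]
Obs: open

Act: stack.push[x→west]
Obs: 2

Act: maze.move[dir→west]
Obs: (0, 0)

Act: maze.sense[dir→south]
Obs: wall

Act: stack.pop[]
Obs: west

Act: maze.move[dir→east]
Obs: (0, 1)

Act: maze.sense[dir→south]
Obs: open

Act: stack.push[x→south]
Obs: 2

Act: maze.move[dir→south]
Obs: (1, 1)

Act: maze.sense[dir→east]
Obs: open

Act: stack.push[x→east]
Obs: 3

Act: maze.move[dir→east]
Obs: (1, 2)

Act: maze.sense[dir→east]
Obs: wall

Act: maze.sense[dir→south]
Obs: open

Act: stack.push[x→south]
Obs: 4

Act: maze.move[dir→south]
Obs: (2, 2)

Act: maze.sense[dir→west]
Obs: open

Act: stack.push[x→west]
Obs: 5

Act: maze.move[dir→west]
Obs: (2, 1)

Act: maze.sense[dir→west]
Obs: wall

Act: maze.sense[dir→south]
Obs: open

Act: stack.push[x→south]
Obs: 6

Act: maze.move[dir→south]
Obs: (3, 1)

Act: maze.sense[dir→west]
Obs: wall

Act: maze.sense[dir→east]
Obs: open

Act: stack.push[x→east]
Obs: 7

Act: maze.move[dir→east]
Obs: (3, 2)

Act: maze.sense[dir→east]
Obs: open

Act: stack.push[x→east]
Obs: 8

Act: maze.move[dir→east]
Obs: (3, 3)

Act: maze.sense[dir→north]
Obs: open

Act: stack.push[x→north]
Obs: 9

Act: maze.move[dir→north]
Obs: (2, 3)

Act: maze.sense[dir→east]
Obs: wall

Act: stack.pop[]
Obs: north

Act: maze.move[dir→south]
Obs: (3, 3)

Act: maze.sense[dir→east]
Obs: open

Act: stack.push[x→east]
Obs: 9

Act: maze.move[dir→east]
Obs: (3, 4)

Act: maze.sense[dir→east]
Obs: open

Act: stack.push[x→east]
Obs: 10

Act: maze.move[dir→east]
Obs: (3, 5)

Act: maze.sense[dir→north]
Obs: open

Act: stack.push[x→north]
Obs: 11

Act: maze.move[dir→north]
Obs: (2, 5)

Act: maze.sense[dir→north]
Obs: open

Act: stack.push[x→north]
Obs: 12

Act: maze.move[dir→north]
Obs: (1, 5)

Act: maze.sense[dir→north]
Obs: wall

Act: maze.sense[dir→west]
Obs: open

Act: stack.push[x→west]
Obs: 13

Act: maze.move[dir→west]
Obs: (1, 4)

Act: maze.sense[dir→north]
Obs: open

Act: stack.push[x→north]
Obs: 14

Act: maze.move[dir→north]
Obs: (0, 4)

Act: maze.sense[dir→west]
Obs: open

Act: stack.push[x→west]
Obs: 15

Act: maze.move[dir→west]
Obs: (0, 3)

Act: stack.pop[]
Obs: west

Act: maze.move[dir→east]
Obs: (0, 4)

Act: stack.pop[]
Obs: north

Act: maze.move[dir→south]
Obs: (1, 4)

Act: stack.pop[]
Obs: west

Act: maze.move[dir→east]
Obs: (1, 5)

Act: stack.pop[]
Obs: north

Act: maze.move[dir→south]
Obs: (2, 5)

Act: stack.pop[]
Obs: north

Act: maze.move[dir→south]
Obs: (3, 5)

Act: maze.sense[dir→south]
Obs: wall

Act: stack.pop[]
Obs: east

Act: maze.move[dir→west]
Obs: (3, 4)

Act: maze.sense[dir→south]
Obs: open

Act: stack.push[x→south]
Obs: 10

Act: maze.move[dir→south]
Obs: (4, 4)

Act: maze.sense[dir→west]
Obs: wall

Act: maze.sense[dir→south]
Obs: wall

Act: stack.pop[]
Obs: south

Act: maze.move[dir→north]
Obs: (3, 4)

Act: stack.pop[]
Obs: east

Act: maze.move[dir→west]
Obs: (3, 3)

Act: stack.pop[]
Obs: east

Act: maze.move[dir→west]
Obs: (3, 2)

Act: maze.sense[dir→south]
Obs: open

Act: stack.push[x→south]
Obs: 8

Act: maze.move[dir→south]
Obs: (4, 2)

Act: maze.sense[dir→west]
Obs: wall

Act: maze.sense[dir→south]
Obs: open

Act: stack.push[x→south]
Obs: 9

Act: maze.move[dir→south]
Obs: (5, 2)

Act: maze.sense[dir→west]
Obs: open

Act: stack.push[x→west]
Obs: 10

Act: maze.move[dir→west]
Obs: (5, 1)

Act: maze.sense[dir→west]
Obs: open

Act: stack.push[x→west]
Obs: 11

Act: maze.move[dir→west]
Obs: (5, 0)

Act: maze.sense[dir→north]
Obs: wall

Act: maze.sense[dir→south]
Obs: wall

Act: stack.pop[]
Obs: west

Act: maze.move[dir→east]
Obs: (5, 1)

Act: maze.sense[dir→south]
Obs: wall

Act: stack.pop[]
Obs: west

Act: maze.move[dir→east]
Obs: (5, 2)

Act: maze.sense[dir→east]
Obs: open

Act: stack.push[x→east]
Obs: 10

Act: maze.move[dir→east]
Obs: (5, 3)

Act: maze.sense[dir→south]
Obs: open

Act: stack.push[x→south]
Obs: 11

Act: maze.move[dir→south]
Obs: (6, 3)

Act: maze.sense[dir→west]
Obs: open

Act: stack.push[x→west]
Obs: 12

Act: maze.move[dir→west]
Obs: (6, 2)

Act: stack.pop[]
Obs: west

Act: maze.move[dir→east]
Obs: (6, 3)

Act: maze.sense[dir→east]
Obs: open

Act: stack.push[x→east]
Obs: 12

Act: maze.move[dir→east]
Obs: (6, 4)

Act: maze.sense[dir→east]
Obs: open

Act: stack.push[x→east]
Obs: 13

Act: maze.move[dir→east]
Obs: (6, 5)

Act: maze.sense[dir→north]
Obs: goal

Act: maze.move[dir→north]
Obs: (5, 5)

Answer: (5, 5)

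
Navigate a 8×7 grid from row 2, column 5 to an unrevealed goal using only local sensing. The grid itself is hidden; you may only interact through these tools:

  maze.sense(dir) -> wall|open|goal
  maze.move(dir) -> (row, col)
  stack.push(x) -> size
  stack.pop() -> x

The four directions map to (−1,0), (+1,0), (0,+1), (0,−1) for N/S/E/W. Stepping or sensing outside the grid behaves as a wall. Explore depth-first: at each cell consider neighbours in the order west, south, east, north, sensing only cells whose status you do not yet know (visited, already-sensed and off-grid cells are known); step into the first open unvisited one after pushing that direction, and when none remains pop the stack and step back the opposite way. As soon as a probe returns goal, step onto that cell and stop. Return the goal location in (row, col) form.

! maze.sense(west) -> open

! stack.push(west) -> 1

! maze.move(west) -> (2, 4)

! maze.sense(west) -> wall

! maze.sense(south) -> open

! stack.push(south) -> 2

! maze.move(south) -> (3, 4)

! maze.sense(west) -> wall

! maze.sense(south) -> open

! stack.push(south) -> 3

! maze.move(south) -> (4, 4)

! maze.sense(west) -> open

! stack.push(west) -> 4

! maze.move(west) -> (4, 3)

! maze.sense(west) -> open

! stack.push(west) -> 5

! maze.move(west) -> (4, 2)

! maze.sense(west) -> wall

! maze.sense(south) -> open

! stack.push(south) -> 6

! maze.move(south) -> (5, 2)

! maze.sense(west) -> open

! stack.push(west) -> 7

! maze.move(west) -> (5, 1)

! maze.sense(west) -> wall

! maze.sense(south) -> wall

! stack.pop() -> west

! maze.move(east) -> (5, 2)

! maze.sense(south) -> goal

! maze.move(south) -> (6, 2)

Answer: (6, 2)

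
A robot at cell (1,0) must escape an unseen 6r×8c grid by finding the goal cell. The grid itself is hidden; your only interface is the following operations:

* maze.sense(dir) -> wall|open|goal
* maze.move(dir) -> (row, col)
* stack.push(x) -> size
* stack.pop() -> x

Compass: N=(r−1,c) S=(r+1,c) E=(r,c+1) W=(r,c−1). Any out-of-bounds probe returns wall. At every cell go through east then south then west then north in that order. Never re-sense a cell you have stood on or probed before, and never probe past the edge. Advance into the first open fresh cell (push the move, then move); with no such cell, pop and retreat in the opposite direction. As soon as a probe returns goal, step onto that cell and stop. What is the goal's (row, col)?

Do: sense[dir: east]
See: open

Do: push[x: east]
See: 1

Do: move[dir: east]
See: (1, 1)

Do: sense[dir: east]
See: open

Do: push[x: east]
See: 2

Do: move[dir: east]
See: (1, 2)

Do: sense[dir: east]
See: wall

Do: sense[dir: south]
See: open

Do: push[x: south]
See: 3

Do: move[dir: south]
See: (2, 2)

Do: sense[dir: east]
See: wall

Do: sense[dir: south]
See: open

Do: push[x: south]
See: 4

Do: move[dir: south]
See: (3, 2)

Do: sense[dir: east]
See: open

Do: push[x: east]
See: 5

Do: move[dir: east]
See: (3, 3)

Do: sense[dir: east]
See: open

Do: push[x: east]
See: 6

Do: move[dir: east]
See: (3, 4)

Do: sense[dir: east]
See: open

Do: push[x: east]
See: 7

Do: move[dir: east]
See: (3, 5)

Do: sense[dir: east]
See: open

Do: push[x: east]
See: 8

Do: move[dir: east]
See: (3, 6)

Do: sense[dir: east]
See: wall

Do: sense[dir: south]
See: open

Do: push[x: south]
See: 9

Do: move[dir: south]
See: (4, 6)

Do: sense[dir: east]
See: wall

Do: sense[dir: south]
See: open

Do: push[x: south]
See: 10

Do: move[dir: south]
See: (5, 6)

Do: sense[dir: east]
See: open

Do: push[x: east]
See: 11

Do: move[dir: east]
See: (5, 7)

Do: pop[]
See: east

Do: move[dir: west]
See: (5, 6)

Do: sense[dir: west]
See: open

Do: push[x: west]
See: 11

Do: move[dir: west]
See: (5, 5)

Do: sense[dir: west]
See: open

Do: push[x: west]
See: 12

Do: move[dir: west]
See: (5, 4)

Do: sense[dir: west]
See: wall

Do: sense[dir: north]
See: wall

Do: pop[]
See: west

Do: move[dir: east]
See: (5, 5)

Do: sense[dir: north]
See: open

Do: push[x: north]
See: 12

Do: move[dir: north]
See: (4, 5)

Do: pop[]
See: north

Do: move[dir: south]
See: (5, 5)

Do: pop[]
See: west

Do: move[dir: east]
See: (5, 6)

Do: pop[]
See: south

Do: move[dir: north]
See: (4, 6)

Do: pop[]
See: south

Do: move[dir: north]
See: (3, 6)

Do: sense[dir: north]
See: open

Do: push[x: north]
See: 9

Do: move[dir: north]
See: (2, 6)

Do: sense[dir: east]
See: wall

Do: sense[dir: west]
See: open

Do: push[x: west]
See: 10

Do: move[dir: west]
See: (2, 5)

Do: sense[dir: west]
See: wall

Do: sense[dir: north]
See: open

Do: push[x: north]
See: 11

Do: move[dir: north]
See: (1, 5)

Do: sense[dir: east]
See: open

Do: push[x: east]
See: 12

Do: move[dir: east]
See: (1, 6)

Do: sense[dir: east]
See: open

Do: push[x: east]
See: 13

Do: move[dir: east]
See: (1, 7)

Do: sense[dir: north]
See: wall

Do: pop[]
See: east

Do: move[dir: west]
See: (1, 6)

Do: sense[dir: north]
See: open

Do: push[x: north]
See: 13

Do: move[dir: north]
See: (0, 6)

Do: sense[dir: west]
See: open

Do: push[x: west]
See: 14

Do: move[dir: west]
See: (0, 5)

Do: sense[dir: west]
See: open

Do: push[x: west]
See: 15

Do: move[dir: west]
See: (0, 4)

Do: sense[dir: south]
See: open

Do: push[x: south]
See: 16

Do: move[dir: south]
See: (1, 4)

Do: pop[]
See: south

Do: move[dir: north]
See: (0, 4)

Do: sense[dir: west]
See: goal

Do: move[dir: west]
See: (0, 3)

Answer: (0, 3)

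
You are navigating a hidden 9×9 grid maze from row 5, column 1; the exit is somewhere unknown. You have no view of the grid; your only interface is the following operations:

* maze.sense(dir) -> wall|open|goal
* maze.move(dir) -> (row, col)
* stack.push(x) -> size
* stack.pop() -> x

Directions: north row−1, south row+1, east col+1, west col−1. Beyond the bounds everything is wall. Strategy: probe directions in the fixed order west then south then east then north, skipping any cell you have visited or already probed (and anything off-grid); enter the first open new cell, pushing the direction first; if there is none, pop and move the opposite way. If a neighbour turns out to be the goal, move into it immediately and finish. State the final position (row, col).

! maze.sense(west) : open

! stack.push(west) : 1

! maze.move(west) : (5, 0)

! maze.sense(south) : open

! stack.push(south) : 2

! maze.move(south) : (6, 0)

! maze.sense(south) : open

! stack.push(south) : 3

! maze.move(south) : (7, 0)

! maze.sense(south) : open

! stack.push(south) : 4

! maze.move(south) : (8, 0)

! maze.sense(east) : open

! stack.push(east) : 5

! maze.move(east) : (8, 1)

! maze.sense(east) : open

! stack.push(east) : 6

! maze.move(east) : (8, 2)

! maze.sense(east) : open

! stack.push(east) : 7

! maze.move(east) : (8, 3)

! maze.sense(east) : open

! stack.push(east) : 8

! maze.move(east) : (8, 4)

! maze.sense(east) : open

! stack.push(east) : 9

! maze.move(east) : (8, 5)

! maze.sense(east) : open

! stack.push(east) : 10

! maze.move(east) : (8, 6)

! maze.sense(east) : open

! stack.push(east) : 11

! maze.move(east) : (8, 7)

! maze.sense(east) : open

! stack.push(east) : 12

! maze.move(east) : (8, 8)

! maze.sense(north) : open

! stack.push(north) : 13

! maze.move(north) : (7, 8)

! maze.sense(west) : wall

! maze.sense(north) : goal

! maze.move(north) : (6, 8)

Answer: (6, 8)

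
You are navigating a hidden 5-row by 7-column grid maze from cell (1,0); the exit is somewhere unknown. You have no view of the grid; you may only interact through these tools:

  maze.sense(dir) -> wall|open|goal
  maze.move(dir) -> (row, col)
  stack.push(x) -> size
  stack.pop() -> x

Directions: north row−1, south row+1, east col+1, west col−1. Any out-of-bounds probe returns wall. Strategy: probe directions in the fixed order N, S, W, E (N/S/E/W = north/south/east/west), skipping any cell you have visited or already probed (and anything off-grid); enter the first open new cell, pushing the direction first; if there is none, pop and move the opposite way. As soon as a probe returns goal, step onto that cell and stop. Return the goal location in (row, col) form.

# maze.sense(dir='north') ~> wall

# maze.sense(dir='south') ~> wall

# maze.sense(dir='east') ~> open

# stack.push(x='east') ~> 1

# maze.move(dir='east') ~> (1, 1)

# maze.sense(dir='north') ~> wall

# maze.sense(dir='south') ~> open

# stack.push(x='south') ~> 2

# maze.move(dir='south') ~> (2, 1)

# maze.sense(dir='south') ~> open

# stack.push(x='south') ~> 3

# maze.move(dir='south') ~> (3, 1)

# maze.sense(dir='south') ~> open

# stack.push(x='south') ~> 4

# maze.move(dir='south') ~> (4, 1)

# maze.sense(dir='west') ~> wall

# maze.sense(dir='east') ~> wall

# stack.pop() ~> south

# maze.move(dir='north') ~> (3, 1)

# maze.sense(dir='west') ~> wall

# maze.sense(dir='east') ~> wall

# stack.pop() ~> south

# maze.move(dir='north') ~> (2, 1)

# maze.sense(dir='east') ~> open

# stack.push(x='east') ~> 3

# maze.move(dir='east') ~> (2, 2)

# maze.sense(dir='north') ~> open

# stack.push(x='north') ~> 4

# maze.move(dir='north') ~> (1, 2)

# maze.sense(dir='north') ~> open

# stack.push(x='north') ~> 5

# maze.move(dir='north') ~> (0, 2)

# maze.sense(dir='east') ~> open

# stack.push(x='east') ~> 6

# maze.move(dir='east') ~> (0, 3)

# maze.sense(dir='south') ~> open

# stack.push(x='south') ~> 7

# maze.move(dir='south') ~> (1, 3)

# maze.sense(dir='south') ~> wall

# maze.sense(dir='east') ~> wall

# stack.pop() ~> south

# maze.move(dir='north') ~> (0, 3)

# maze.sense(dir='east') ~> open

# stack.push(x='east') ~> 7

# maze.move(dir='east') ~> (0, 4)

# maze.sense(dir='east') ~> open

# stack.push(x='east') ~> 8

# maze.move(dir='east') ~> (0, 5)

# maze.sense(dir='south') ~> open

# stack.push(x='south') ~> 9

# maze.move(dir='south') ~> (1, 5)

# maze.sense(dir='south') ~> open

# stack.push(x='south') ~> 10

# maze.move(dir='south') ~> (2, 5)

# maze.sense(dir='south') ~> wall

# maze.sense(dir='west') ~> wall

# maze.sense(dir='east') ~> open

# stack.push(x='east') ~> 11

# maze.move(dir='east') ~> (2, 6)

# maze.sense(dir='north') ~> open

# stack.push(x='north') ~> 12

# maze.move(dir='north') ~> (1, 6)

# maze.sense(dir='north') ~> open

# stack.push(x='north') ~> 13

# maze.move(dir='north') ~> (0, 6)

# stack.pop() ~> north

# maze.move(dir='south') ~> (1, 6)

# stack.pop() ~> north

# maze.move(dir='south') ~> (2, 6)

# maze.sense(dir='south') ~> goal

# maze.move(dir='south') ~> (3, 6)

Answer: (3, 6)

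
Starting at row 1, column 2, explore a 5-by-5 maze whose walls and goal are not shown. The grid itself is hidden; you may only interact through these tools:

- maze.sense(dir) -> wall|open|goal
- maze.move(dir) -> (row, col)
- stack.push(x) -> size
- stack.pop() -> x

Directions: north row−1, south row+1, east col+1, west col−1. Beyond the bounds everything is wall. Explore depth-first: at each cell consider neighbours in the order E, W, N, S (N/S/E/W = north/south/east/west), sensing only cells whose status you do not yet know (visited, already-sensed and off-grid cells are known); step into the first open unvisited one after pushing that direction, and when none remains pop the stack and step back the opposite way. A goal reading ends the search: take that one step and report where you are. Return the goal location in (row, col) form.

==> maze.sense(dir='east')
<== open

==> stack.push(x='east')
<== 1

==> maze.move(dir='east')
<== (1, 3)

==> maze.sense(dir='east')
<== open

==> stack.push(x='east')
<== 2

==> maze.move(dir='east')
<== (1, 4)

==> maze.sense(dir='north')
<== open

==> stack.push(x='north')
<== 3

==> maze.move(dir='north')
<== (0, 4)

==> maze.sense(dir='west')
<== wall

==> stack.pop()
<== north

==> maze.move(dir='south')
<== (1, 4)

==> maze.sense(dir='south')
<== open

==> stack.push(x='south')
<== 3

==> maze.move(dir='south')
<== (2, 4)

==> maze.sense(dir='west')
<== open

==> stack.push(x='west')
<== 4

==> maze.move(dir='west')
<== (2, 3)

==> maze.sense(dir='west')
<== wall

==> maze.sense(dir='south')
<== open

==> stack.push(x='south')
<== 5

==> maze.move(dir='south')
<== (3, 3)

==> maze.sense(dir='east')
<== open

==> stack.push(x='east')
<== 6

==> maze.move(dir='east')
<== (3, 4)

==> maze.sense(dir='south')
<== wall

==> stack.pop()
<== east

==> maze.move(dir='west')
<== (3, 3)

==> maze.sense(dir='west')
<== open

==> stack.push(x='west')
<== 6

==> maze.move(dir='west')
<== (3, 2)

==> maze.sense(dir='west')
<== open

==> stack.push(x='west')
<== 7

==> maze.move(dir='west')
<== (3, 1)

==> maze.sense(dir='west')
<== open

==> stack.push(x='west')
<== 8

==> maze.move(dir='west')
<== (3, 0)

==> maze.sense(dir='north')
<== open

==> stack.push(x='north')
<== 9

==> maze.move(dir='north')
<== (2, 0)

==> maze.sense(dir='east')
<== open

==> stack.push(x='east')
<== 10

==> maze.move(dir='east')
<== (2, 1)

==> maze.sense(dir='north')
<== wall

==> stack.pop()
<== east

==> maze.move(dir='west')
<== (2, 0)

==> maze.sense(dir='north')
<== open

==> stack.push(x='north')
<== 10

==> maze.move(dir='north')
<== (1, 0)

==> maze.sense(dir='north')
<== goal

==> maze.move(dir='north')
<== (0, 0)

Answer: (0, 0)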